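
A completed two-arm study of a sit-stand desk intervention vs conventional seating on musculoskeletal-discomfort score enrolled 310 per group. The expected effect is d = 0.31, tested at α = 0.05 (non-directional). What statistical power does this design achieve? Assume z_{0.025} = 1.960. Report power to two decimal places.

power ≈ 0.97

For two equal groups, power = Φ(d·√(n/2) − z_{α/2}).
d·√(n/2) = 0.31 × √(310/2) = 0.31 × 12.450 = 3.859.
z_β = 3.859 − 1.960 = 1.899.
Power = Φ(1.899) = 0.971.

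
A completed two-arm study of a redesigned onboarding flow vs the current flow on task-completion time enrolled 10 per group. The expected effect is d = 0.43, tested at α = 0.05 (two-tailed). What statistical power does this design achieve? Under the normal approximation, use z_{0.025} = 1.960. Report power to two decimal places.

For two equal groups, power = Φ(d·√(n/2) − z_{α/2}).
d·√(n/2) = 0.43 × √(10/2) = 0.43 × 2.236 = 0.962.
z_β = 0.962 − 1.960 = -0.998.
Power = Φ(-0.998) = 0.159.

power ≈ 0.16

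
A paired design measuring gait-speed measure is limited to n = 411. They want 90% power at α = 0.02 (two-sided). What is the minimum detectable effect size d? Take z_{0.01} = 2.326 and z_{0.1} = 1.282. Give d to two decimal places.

d_min ≈ 0.18

For a single sample (or paired design) of n = 411: d_min = (z_{α/2} + z_β)/√n.
z-sum = 2.326 + 1.282 = 3.608.
d_min = 3.608 / √411 = 3.608 / 20.273 = 0.178.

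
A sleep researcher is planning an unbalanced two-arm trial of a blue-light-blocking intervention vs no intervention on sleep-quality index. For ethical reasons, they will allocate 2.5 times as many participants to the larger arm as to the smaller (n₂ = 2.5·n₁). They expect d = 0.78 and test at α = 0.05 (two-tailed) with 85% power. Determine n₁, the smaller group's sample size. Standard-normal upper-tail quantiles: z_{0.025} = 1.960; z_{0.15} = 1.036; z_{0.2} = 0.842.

With allocation ratio k = n₂/n₁ = 2.5, Var(x̄₁−x̄₂) = σ²(1/n₁ + 1/(k·n₁)) = σ²·(k+1)/(k·n₁).
So n₁ = (1 + 1/k)·((z_{α/2} + z_β)/d)² = 1.400 × (2.996/0.78)².
n₁ = 1.400 × 14.75 = 20.7.
Round up: n₁ = 21, giving n₂ = ⌈2.5 × 21⌉ = ⌈52.5⌉ = 53.

n₁ = 21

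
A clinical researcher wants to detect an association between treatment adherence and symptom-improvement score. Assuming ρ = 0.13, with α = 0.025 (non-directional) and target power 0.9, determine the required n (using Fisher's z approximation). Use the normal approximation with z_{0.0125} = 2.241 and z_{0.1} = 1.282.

n = 730

Fisher's z: C = ½·ln((1+r)/(1−r)) = ½·ln(1.2989) = 0.1307.
n = ((z_{α/2} + z_β)/C)² + 3.
(2.241 + 1.282) / 0.1307 = 3.523 / 0.1307 = 26.955.
n = 26.955² + 3 = 726.56 + 3 = 729.6.
Round up.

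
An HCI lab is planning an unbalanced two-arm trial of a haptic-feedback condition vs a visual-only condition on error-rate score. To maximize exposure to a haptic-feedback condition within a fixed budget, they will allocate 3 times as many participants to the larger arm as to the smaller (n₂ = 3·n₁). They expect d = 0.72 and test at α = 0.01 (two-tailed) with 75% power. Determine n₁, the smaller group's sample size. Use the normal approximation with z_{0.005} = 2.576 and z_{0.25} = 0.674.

n₁ = 28

With allocation ratio k = n₂/n₁ = 3, Var(x̄₁−x̄₂) = σ²(1/n₁ + 1/(k·n₁)) = σ²·(k+1)/(k·n₁).
So n₁ = (1 + 1/k)·((z_{α/2} + z_β)/d)² = 1.333 × (3.250/0.72)².
n₁ = 1.333 × 20.38 = 27.2.
Round up: n₁ = 28, giving n₂ = 3 × 28 = 84.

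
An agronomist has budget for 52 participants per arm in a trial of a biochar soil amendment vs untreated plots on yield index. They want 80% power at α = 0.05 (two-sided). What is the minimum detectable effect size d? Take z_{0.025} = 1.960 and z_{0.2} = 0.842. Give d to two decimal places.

d_min ≈ 0.55

For two independent groups of n = 52 each: d_min = (z_{α/2} + z_β)·√(2/n).
z-sum = 1.960 + 0.842 = 2.802.
d_min = 2.802 × √(2/52) = 2.802 × 0.1961 = 0.550.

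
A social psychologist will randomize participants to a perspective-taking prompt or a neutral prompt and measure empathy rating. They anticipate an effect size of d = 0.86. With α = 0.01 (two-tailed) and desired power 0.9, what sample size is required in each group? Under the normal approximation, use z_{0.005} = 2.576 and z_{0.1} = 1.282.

n = 41 per group

For two independent groups with equal n: n = 2·((z_{α/2} + z_β) / d)².
z_{α/2} + z_β = 2.576 + 1.282 = 3.858.
n = 2 × (3.858 / 0.86)² = 2 × 4.486² = 2 × 20.12 = 40.2.
Round up to the next whole participant.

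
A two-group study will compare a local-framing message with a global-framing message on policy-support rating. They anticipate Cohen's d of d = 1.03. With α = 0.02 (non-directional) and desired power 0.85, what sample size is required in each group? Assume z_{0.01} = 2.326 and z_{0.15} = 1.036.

n = 22 per group

For two independent groups with equal n: n = 2·((z_{α/2} + z_β) / d)².
z_{α/2} + z_β = 2.326 + 1.036 = 3.362.
n = 2 × (3.362 / 1.03)² = 2 × 3.264² = 2 × 10.65 = 21.3.
Round up to the next whole participant.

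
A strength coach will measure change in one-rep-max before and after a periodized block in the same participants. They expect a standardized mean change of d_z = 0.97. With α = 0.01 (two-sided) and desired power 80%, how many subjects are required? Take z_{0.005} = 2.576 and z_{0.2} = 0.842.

For a paired (one-sample on differences) test: n = ((z_{α/2} + z_β) / d)².
z_{α/2} + z_β = 2.576 + 0.842 = 3.418.
n = (3.418 / 0.97)² = 3.524² = 12.42.
Round up.

n = 13 pairs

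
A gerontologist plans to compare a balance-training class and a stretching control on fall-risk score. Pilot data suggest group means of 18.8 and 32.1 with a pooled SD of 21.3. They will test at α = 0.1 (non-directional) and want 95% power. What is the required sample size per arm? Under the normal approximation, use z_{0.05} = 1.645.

Cohen's d = |M₁ − M₂| / SD_pooled = |18.8 − 32.1| / 21.3 = 13.3 / 21.3 = 0.624.
For two independent groups with equal n: n = 2·((z_{α/2} + z_β) / d)².
z_{α/2} + z_β = 1.645 + 1.645 = 3.290.
n = 2 × (3.290 / 0.624)² = 2 × 5.272² = 2 × 27.80 = 55.6.
Round up to the next whole participant.

n = 56 per group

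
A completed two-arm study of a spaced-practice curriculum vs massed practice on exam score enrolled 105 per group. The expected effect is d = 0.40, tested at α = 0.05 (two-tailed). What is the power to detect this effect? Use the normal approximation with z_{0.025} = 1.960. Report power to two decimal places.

power ≈ 0.83

For two equal groups, power = Φ(d·√(n/2) − z_{α/2}).
d·√(n/2) = 0.40 × √(105/2) = 0.40 × 7.246 = 2.898.
z_β = 2.898 − 1.960 = 0.938.
Power = Φ(0.938) = 0.826.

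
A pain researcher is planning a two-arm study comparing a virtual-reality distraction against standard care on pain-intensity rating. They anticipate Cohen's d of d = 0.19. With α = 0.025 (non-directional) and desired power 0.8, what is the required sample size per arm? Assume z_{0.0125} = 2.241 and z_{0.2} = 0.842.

For two independent groups with equal n: n = 2·((z_{α/2} + z_β) / d)².
z_{α/2} + z_β = 2.241 + 0.842 = 3.083.
n = 2 × (3.083 / 0.19)² = 2 × 16.226² = 2 × 263.29 = 526.6.
Round up to the next whole participant.

n = 527 per group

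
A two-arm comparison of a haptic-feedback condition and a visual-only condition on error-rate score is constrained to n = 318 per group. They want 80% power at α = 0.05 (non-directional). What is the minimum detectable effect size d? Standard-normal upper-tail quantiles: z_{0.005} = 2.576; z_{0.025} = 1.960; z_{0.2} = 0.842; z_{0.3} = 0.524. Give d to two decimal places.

d_min ≈ 0.22

For two independent groups of n = 318 each: d_min = (z_{α/2} + z_β)·√(2/n).
z-sum = 1.960 + 0.842 = 2.802.
d_min = 2.802 × √(2/318) = 2.802 × 0.0793 = 0.222.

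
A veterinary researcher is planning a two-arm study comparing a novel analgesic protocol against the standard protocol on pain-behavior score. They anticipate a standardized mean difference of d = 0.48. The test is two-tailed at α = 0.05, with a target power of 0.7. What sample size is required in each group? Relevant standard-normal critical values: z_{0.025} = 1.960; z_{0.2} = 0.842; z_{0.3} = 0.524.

For two independent groups with equal n: n = 2·((z_{α/2} + z_β) / d)².
z_{α/2} + z_β = 1.960 + 0.524 = 2.484.
n = 2 × (2.484 / 0.48)² = 2 × 5.175² = 2 × 26.78 = 53.6.
Round up to the next whole participant.

n = 54 per group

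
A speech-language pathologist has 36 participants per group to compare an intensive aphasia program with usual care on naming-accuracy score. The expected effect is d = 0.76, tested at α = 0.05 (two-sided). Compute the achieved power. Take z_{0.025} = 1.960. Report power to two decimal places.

For two equal groups, power = Φ(d·√(n/2) − z_{α/2}).
d·√(n/2) = 0.76 × √(36/2) = 0.76 × 4.243 = 3.224.
z_β = 3.224 − 1.960 = 1.264.
Power = Φ(1.264) = 0.897.

power ≈ 0.90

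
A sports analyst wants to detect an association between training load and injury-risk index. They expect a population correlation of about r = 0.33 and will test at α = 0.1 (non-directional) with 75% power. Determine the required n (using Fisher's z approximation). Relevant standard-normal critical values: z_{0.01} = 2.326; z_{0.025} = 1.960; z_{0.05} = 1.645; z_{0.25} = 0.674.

n = 49

Fisher's z: C = ½·ln((1+r)/(1−r)) = ½·ln(1.9851) = 0.3428.
n = ((z_{α/2} + z_β)/C)² + 3.
(1.645 + 0.674) / 0.3428 = 2.319 / 0.3428 = 6.765.
n = 6.765² + 3 = 45.76 + 3 = 48.8.
Round up.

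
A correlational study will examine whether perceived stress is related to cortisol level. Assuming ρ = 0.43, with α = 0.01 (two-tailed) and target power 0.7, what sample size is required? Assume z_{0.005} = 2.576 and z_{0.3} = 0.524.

n = 49

Fisher's z: C = ½·ln((1+r)/(1−r)) = ½·ln(2.5088) = 0.4599.
n = ((z_{α/2} + z_β)/C)² + 3.
(2.576 + 0.524) / 0.4599 = 3.100 / 0.4599 = 6.741.
n = 6.741² + 3 = 45.44 + 3 = 48.4.
Round up.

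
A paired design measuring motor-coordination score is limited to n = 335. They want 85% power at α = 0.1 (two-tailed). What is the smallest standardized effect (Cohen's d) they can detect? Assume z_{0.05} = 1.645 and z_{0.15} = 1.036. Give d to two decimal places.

d_min ≈ 0.15

For a single sample (or paired design) of n = 335: d_min = (z_{α/2} + z_β)/√n.
z-sum = 1.645 + 1.036 = 2.681.
d_min = 2.681 / √335 = 2.681 / 18.303 = 0.146.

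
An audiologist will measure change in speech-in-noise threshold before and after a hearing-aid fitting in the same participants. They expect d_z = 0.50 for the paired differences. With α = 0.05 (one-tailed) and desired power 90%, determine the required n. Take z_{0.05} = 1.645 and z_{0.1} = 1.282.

n = 35 pairs

For a paired (one-sample on differences) test: n = ((z_{α} + z_β) / d)².
z_{α} + z_β = 1.645 + 1.282 = 2.927.
n = (2.927 / 0.50)² = 5.854² = 34.27.
Round up.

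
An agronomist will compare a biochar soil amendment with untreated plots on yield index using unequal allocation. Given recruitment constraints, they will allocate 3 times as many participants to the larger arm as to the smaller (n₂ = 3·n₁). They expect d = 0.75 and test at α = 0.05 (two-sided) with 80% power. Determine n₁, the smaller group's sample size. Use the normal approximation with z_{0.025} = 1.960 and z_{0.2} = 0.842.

n₁ = 19

With allocation ratio k = n₂/n₁ = 3, Var(x̄₁−x̄₂) = σ²(1/n₁ + 1/(k·n₁)) = σ²·(k+1)/(k·n₁).
So n₁ = (1 + 1/k)·((z_{α/2} + z_β)/d)² = 1.333 × (2.802/0.75)².
n₁ = 1.333 × 13.96 = 18.6.
Round up: n₁ = 19, giving n₂ = 3 × 19 = 57.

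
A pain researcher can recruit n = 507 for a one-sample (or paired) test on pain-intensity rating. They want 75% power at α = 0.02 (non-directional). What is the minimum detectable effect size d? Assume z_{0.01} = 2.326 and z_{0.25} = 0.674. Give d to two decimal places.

For a single sample (or paired design) of n = 507: d_min = (z_{α/2} + z_β)/√n.
z-sum = 2.326 + 0.674 = 3.000.
d_min = 3.000 / √507 = 3.000 / 22.517 = 0.133.

d_min ≈ 0.13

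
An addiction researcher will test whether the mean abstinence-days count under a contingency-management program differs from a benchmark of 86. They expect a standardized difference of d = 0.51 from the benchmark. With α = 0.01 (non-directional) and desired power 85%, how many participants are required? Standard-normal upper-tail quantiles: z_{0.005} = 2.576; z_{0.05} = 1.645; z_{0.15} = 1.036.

For a one-sample test: n = ((z_{α/2} + z_β) / d)².
z_{α/2} + z_β = 2.576 + 1.036 = 3.612.
n = (3.612 / 0.51)² = 7.082² = 50.16.
Round up.

n = 51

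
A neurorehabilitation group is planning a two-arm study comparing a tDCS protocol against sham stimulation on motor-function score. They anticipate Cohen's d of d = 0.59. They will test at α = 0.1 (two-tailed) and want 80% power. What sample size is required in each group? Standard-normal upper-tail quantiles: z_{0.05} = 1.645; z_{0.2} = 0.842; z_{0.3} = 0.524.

For two independent groups with equal n: n = 2·((z_{α/2} + z_β) / d)².
z_{α/2} + z_β = 1.645 + 0.842 = 2.487.
n = 2 × (2.487 / 0.59)² = 2 × 4.215² = 2 × 17.77 = 35.5.
Round up to the next whole participant.

n = 36 per group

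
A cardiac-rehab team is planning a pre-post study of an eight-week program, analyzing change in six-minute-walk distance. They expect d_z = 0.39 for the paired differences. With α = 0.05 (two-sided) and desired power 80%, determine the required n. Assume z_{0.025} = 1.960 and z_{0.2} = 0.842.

n = 52 pairs

For a paired (one-sample on differences) test: n = ((z_{α/2} + z_β) / d)².
z_{α/2} + z_β = 1.960 + 0.842 = 2.802.
n = (2.802 / 0.39)² = 7.185² = 51.62.
Round up.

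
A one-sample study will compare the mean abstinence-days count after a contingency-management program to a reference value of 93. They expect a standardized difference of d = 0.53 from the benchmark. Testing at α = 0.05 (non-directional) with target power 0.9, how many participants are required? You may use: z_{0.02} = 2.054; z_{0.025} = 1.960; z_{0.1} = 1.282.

n = 38

For a one-sample test: n = ((z_{α/2} + z_β) / d)².
z_{α/2} + z_β = 1.960 + 1.282 = 3.242.
n = (3.242 / 0.53)² = 6.117² = 37.42.
Round up.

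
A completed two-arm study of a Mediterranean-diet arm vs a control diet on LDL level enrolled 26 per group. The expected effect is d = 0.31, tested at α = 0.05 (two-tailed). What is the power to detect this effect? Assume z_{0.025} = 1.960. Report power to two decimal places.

power ≈ 0.20

For two equal groups, power = Φ(d·√(n/2) − z_{α/2}).
d·√(n/2) = 0.31 × √(26/2) = 0.31 × 3.606 = 1.118.
z_β = 1.118 − 1.960 = -0.842.
Power = Φ(-0.842) = 0.200.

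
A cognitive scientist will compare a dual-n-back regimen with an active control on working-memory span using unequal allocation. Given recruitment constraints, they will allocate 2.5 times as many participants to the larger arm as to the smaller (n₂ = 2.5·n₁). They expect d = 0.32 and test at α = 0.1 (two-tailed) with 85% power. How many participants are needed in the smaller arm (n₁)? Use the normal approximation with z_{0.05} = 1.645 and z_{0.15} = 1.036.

n₁ = 99

With allocation ratio k = n₂/n₁ = 2.5, Var(x̄₁−x̄₂) = σ²(1/n₁ + 1/(k·n₁)) = σ²·(k+1)/(k·n₁).
So n₁ = (1 + 1/k)·((z_{α/2} + z_β)/d)² = 1.400 × (2.681/0.32)².
n₁ = 1.400 × 70.19 = 98.3.
Round up: n₁ = 99, giving n₂ = ⌈2.5 × 99⌉ = ⌈247.5⌉ = 248.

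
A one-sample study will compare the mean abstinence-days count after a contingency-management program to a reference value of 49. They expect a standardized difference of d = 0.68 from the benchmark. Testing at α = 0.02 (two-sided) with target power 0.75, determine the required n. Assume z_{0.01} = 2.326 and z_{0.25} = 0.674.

For a one-sample test: n = ((z_{α/2} + z_β) / d)².
z_{α/2} + z_β = 2.326 + 0.674 = 3.000.
n = (3.000 / 0.68)² = 4.412² = 19.46.
Round up.

n = 20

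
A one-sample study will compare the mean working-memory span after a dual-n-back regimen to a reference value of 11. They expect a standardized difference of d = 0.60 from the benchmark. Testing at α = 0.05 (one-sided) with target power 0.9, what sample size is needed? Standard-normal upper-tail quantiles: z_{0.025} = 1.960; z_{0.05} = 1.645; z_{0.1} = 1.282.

For a one-sample test: n = ((z_{α} + z_β) / d)².
z_{α} + z_β = 1.645 + 1.282 = 2.927.
n = (2.927 / 0.60)² = 4.878² = 23.80.
Round up.

n = 24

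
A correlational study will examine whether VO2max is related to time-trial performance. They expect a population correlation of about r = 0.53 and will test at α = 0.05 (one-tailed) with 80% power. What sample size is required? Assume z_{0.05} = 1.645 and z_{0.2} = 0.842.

n = 21

Fisher's z: C = ½·ln((1+r)/(1−r)) = ½·ln(3.2553) = 0.5901.
n = ((z_{α} + z_β)/C)² + 3.
(1.645 + 0.842) / 0.5901 = 2.487 / 0.5901 = 4.215.
n = 4.215² + 3 = 17.76 + 3 = 20.8.
Round up.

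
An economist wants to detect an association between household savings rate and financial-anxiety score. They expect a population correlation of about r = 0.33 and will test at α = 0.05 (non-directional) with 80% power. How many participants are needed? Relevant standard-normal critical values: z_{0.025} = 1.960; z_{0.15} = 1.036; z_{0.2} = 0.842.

n = 70

Fisher's z: C = ½·ln((1+r)/(1−r)) = ½·ln(1.9851) = 0.3428.
n = ((z_{α/2} + z_β)/C)² + 3.
(1.960 + 0.842) / 0.3428 = 2.802 / 0.3428 = 8.174.
n = 8.174² + 3 = 66.81 + 3 = 69.8.
Round up.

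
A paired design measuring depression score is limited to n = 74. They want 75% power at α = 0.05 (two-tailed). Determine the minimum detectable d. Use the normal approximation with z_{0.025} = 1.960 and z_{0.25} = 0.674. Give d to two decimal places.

For a single sample (or paired design) of n = 74: d_min = (z_{α/2} + z_β)/√n.
z-sum = 1.960 + 0.674 = 2.634.
d_min = 2.634 / √74 = 2.634 / 8.602 = 0.306.

d_min ≈ 0.31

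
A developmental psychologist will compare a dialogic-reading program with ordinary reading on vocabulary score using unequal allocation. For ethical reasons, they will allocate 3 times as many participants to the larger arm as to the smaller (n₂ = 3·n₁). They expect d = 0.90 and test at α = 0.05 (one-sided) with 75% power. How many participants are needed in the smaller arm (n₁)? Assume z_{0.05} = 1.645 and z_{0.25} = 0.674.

n₁ = 9

With allocation ratio k = n₂/n₁ = 3, Var(x̄₁−x̄₂) = σ²(1/n₁ + 1/(k·n₁)) = σ²·(k+1)/(k·n₁).
So n₁ = (1 + 1/k)·((z_{α} + z_β)/d)² = 1.333 × (2.319/0.90)².
n₁ = 1.333 × 6.64 = 8.9.
Round up: n₁ = 9, giving n₂ = 3 × 9 = 27.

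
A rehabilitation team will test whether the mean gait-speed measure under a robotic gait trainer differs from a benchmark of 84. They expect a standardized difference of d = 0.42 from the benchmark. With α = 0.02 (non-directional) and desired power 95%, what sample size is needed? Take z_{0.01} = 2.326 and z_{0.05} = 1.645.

n = 90

For a one-sample test: n = ((z_{α/2} + z_β) / d)².
z_{α/2} + z_β = 2.326 + 1.645 = 3.971.
n = (3.971 / 0.42)² = 9.455² = 89.39.
Round up.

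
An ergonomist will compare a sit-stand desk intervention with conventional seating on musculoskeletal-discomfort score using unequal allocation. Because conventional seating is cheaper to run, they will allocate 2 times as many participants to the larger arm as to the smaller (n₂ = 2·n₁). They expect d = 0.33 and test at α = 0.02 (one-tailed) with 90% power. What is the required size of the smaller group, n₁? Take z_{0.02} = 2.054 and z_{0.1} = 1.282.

With allocation ratio k = n₂/n₁ = 2, Var(x̄₁−x̄₂) = σ²(1/n₁ + 1/(k·n₁)) = σ²·(k+1)/(k·n₁).
So n₁ = (1 + 1/k)·((z_{α} + z_β)/d)² = 1.500 × (3.336/0.33)².
n₁ = 1.500 × 102.19 = 153.3.
Round up: n₁ = 154, giving n₂ = 2 × 154 = 308.

n₁ = 154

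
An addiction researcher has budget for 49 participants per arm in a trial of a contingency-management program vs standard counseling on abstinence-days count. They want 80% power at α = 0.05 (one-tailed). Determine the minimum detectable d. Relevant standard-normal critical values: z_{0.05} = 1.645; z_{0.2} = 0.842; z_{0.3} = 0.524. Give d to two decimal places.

For two independent groups of n = 49 each: d_min = (z_{α} + z_β)·√(2/n).
z-sum = 1.645 + 0.842 = 2.487.
d_min = 2.487 × √(2/49) = 2.487 × 0.2020 = 0.502.

d_min ≈ 0.50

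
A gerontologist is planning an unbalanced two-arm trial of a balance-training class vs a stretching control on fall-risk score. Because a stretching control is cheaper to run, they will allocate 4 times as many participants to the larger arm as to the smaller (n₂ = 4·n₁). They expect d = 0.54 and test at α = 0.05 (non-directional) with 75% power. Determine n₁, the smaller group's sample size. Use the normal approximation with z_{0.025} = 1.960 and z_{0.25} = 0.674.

n₁ = 30

With allocation ratio k = n₂/n₁ = 4, Var(x̄₁−x̄₂) = σ²(1/n₁ + 1/(k·n₁)) = σ²·(k+1)/(k·n₁).
So n₁ = (1 + 1/k)·((z_{α/2} + z_β)/d)² = 1.250 × (2.634/0.54)².
n₁ = 1.250 × 23.79 = 29.7.
Round up: n₁ = 30, giving n₂ = 4 × 30 = 120.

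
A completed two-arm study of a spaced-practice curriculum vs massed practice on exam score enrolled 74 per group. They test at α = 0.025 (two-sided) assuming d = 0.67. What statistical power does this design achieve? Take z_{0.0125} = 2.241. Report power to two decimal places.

power ≈ 0.97

For two equal groups, power = Φ(d·√(n/2) − z_{α/2}).
d·√(n/2) = 0.67 × √(74/2) = 0.67 × 6.083 = 4.075.
z_β = 4.075 − 2.241 = 1.834.
Power = Φ(1.834) = 0.967.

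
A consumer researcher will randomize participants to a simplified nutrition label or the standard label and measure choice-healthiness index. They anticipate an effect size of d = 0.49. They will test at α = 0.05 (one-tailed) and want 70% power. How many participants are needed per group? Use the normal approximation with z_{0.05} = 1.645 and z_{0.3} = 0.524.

n = 40 per group

For two independent groups with equal n: n = 2·((z_{α} + z_β) / d)².
z_{α} + z_β = 1.645 + 0.524 = 2.169.
n = 2 × (2.169 / 0.49)² = 2 × 4.427² = 2 × 19.59 = 39.2.
Round up to the next whole participant.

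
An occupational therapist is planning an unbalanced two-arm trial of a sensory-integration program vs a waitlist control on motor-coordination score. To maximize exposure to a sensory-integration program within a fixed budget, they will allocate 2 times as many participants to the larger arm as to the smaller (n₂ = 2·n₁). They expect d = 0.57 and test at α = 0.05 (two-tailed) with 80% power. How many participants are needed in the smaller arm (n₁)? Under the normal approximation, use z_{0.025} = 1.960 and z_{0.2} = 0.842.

n₁ = 37

With allocation ratio k = n₂/n₁ = 2, Var(x̄₁−x̄₂) = σ²(1/n₁ + 1/(k·n₁)) = σ²·(k+1)/(k·n₁).
So n₁ = (1 + 1/k)·((z_{α/2} + z_β)/d)² = 1.500 × (2.802/0.57)².
n₁ = 1.500 × 24.16 = 36.2.
Round up: n₁ = 37, giving n₂ = 2 × 37 = 74.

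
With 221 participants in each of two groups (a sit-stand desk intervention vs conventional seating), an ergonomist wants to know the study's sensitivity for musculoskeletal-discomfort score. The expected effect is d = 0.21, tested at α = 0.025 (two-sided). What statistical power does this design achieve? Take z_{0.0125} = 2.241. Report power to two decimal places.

For two equal groups, power = Φ(d·√(n/2) − z_{α/2}).
d·√(n/2) = 0.21 × √(221/2) = 0.21 × 10.512 = 2.207.
z_β = 2.207 − 2.241 = -0.034.
Power = Φ(-0.034) = 0.487.

power ≈ 0.49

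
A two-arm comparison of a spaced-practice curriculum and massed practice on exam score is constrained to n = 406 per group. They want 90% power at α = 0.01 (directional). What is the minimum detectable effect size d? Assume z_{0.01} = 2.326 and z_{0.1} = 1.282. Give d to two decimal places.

d_min ≈ 0.25

For two independent groups of n = 406 each: d_min = (z_{α} + z_β)·√(2/n).
z-sum = 2.326 + 1.282 = 3.608.
d_min = 3.608 × √(2/406) = 3.608 × 0.0702 = 0.253.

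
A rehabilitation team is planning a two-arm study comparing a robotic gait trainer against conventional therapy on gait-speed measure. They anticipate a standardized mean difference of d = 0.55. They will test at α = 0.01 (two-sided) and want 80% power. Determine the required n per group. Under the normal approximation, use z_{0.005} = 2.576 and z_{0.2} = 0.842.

n = 78 per group

For two independent groups with equal n: n = 2·((z_{α/2} + z_β) / d)².
z_{α/2} + z_β = 2.576 + 0.842 = 3.418.
n = 2 × (3.418 / 0.55)² = 2 × 6.215² = 2 × 38.62 = 77.2.
Round up to the next whole participant.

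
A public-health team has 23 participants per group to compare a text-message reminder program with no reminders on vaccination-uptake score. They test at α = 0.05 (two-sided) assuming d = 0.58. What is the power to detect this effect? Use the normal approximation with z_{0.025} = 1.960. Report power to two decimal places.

For two equal groups, power = Φ(d·√(n/2) − z_{α/2}).
d·√(n/2) = 0.58 × √(23/2) = 0.58 × 3.391 = 1.967.
z_β = 1.967 − 1.960 = 0.007.
Power = Φ(0.007) = 0.503.

power ≈ 0.50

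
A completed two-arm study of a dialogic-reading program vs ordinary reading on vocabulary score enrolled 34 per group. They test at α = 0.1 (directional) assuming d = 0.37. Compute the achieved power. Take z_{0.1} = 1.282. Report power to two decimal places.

For two equal groups, power = Φ(d·√(n/2) − z_{α}).
d·√(n/2) = 0.37 × √(34/2) = 0.37 × 4.123 = 1.526.
z_β = 1.526 − 1.282 = 0.244.
Power = Φ(0.244) = 0.596.

power ≈ 0.60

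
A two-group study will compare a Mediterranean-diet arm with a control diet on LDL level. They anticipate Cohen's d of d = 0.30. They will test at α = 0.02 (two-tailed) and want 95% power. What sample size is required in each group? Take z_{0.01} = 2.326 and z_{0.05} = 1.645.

For two independent groups with equal n: n = 2·((z_{α/2} + z_β) / d)².
z_{α/2} + z_β = 2.326 + 1.645 = 3.971.
n = 2 × (3.971 / 0.30)² = 2 × 13.237² = 2 × 175.21 = 350.4.
Round up to the next whole participant.

n = 351 per group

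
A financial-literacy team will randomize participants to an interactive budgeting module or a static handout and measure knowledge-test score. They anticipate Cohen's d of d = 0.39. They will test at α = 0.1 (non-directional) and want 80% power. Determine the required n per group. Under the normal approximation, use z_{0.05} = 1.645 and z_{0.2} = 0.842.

n = 82 per group

For two independent groups with equal n: n = 2·((z_{α/2} + z_β) / d)².
z_{α/2} + z_β = 1.645 + 0.842 = 2.487.
n = 2 × (2.487 / 0.39)² = 2 × 6.377² = 2 × 40.67 = 81.3.
Round up to the next whole participant.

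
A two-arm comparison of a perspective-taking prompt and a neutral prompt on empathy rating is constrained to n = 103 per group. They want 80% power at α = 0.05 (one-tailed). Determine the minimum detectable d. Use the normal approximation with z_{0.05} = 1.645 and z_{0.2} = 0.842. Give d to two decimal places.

For two independent groups of n = 103 each: d_min = (z_{α} + z_β)·√(2/n).
z-sum = 1.645 + 0.842 = 2.487.
d_min = 2.487 × √(2/103) = 2.487 × 0.1393 = 0.347.

d_min ≈ 0.35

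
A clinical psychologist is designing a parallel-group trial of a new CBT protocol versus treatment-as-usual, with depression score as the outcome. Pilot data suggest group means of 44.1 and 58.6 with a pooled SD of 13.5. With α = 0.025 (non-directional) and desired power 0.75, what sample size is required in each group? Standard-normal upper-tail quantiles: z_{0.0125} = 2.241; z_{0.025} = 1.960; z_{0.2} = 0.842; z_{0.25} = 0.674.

Cohen's d = |M₁ − M₂| / SD_pooled = |44.1 − 58.6| / 13.5 = 14.5 / 13.5 = 1.074.
For two independent groups with equal n: n = 2·((z_{α/2} + z_β) / d)².
z_{α/2} + z_β = 2.241 + 0.674 = 2.915.
n = 2 × (2.915 / 1.074)² = 2 × 2.714² = 2 × 7.37 = 14.7.
Round up to the next whole participant.

n = 15 per group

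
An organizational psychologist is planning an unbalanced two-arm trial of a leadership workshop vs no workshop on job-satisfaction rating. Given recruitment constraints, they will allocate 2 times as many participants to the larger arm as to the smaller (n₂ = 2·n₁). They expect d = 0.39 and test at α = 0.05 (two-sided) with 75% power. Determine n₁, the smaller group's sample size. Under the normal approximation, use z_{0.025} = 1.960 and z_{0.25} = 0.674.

With allocation ratio k = n₂/n₁ = 2, Var(x̄₁−x̄₂) = σ²(1/n₁ + 1/(k·n₁)) = σ²·(k+1)/(k·n₁).
So n₁ = (1 + 1/k)·((z_{α/2} + z_β)/d)² = 1.500 × (2.634/0.39)².
n₁ = 1.500 × 45.61 = 68.4.
Round up: n₁ = 69, giving n₂ = 2 × 69 = 138.

n₁ = 69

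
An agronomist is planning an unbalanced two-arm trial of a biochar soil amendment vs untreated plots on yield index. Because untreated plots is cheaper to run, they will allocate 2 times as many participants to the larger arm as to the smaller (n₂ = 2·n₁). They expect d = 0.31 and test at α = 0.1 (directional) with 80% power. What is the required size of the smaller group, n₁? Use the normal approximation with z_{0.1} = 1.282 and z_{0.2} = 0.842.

With allocation ratio k = n₂/n₁ = 2, Var(x̄₁−x̄₂) = σ²(1/n₁ + 1/(k·n₁)) = σ²·(k+1)/(k·n₁).
So n₁ = (1 + 1/k)·((z_{α} + z_β)/d)² = 1.500 × (2.124/0.31)².
n₁ = 1.500 × 46.94 = 70.4.
Round up: n₁ = 71, giving n₂ = 2 × 71 = 142.

n₁ = 71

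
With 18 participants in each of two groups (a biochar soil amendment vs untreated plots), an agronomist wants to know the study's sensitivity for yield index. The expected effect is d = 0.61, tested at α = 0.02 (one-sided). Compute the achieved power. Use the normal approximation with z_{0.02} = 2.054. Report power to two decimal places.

power ≈ 0.41

For two equal groups, power = Φ(d·√(n/2) − z_{α}).
d·√(n/2) = 0.61 × √(18/2) = 0.61 × 3.000 = 1.830.
z_β = 1.830 − 2.054 = -0.224.
Power = Φ(-0.224) = 0.411.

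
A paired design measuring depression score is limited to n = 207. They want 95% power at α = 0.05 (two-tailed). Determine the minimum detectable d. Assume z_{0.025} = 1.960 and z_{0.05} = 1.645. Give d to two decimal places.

d_min ≈ 0.25

For a single sample (or paired design) of n = 207: d_min = (z_{α/2} + z_β)/√n.
z-sum = 1.960 + 1.645 = 3.605.
d_min = 3.605 / √207 = 3.605 / 14.387 = 0.251.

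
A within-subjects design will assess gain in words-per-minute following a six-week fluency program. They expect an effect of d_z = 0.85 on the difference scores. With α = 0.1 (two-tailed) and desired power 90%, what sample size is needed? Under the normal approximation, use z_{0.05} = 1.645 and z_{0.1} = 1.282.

n = 12 pairs

For a paired (one-sample on differences) test: n = ((z_{α/2} + z_β) / d)².
z_{α/2} + z_β = 1.645 + 1.282 = 2.927.
n = (2.927 / 0.85)² = 3.444² = 11.86.
Round up.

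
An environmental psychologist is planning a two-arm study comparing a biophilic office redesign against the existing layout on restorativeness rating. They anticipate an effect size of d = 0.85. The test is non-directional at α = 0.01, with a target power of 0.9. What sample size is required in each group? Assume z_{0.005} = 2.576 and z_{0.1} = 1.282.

For two independent groups with equal n: n = 2·((z_{α/2} + z_β) / d)².
z_{α/2} + z_β = 2.576 + 1.282 = 3.858.
n = 2 × (3.858 / 0.85)² = 2 × 4.539² = 2 × 20.60 = 41.2.
Round up to the next whole participant.

n = 42 per group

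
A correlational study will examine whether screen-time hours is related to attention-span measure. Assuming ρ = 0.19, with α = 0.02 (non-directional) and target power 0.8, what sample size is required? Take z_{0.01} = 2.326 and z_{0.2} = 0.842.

n = 275

Fisher's z: C = ½·ln((1+r)/(1−r)) = ½·ln(1.4691) = 0.1923.
n = ((z_{α/2} + z_β)/C)² + 3.
(2.326 + 0.842) / 0.1923 = 3.168 / 0.1923 = 16.474.
n = 16.474² + 3 = 271.40 + 3 = 274.4.
Round up.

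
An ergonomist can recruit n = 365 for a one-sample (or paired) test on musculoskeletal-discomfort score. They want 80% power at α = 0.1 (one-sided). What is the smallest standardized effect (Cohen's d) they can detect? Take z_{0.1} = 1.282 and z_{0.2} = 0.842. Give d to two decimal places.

d_min ≈ 0.11

For a single sample (or paired design) of n = 365: d_min = (z_{α} + z_β)/√n.
z-sum = 1.282 + 0.842 = 2.124.
d_min = 2.124 / √365 = 2.124 / 19.105 = 0.111.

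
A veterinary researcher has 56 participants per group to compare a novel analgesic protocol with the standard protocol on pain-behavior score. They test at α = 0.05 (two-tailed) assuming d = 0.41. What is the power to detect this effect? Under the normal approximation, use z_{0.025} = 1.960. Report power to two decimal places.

For two equal groups, power = Φ(d·√(n/2) − z_{α/2}).
d·√(n/2) = 0.41 × √(56/2) = 0.41 × 5.292 = 2.170.
z_β = 2.170 − 1.960 = 0.210.
Power = Φ(0.210) = 0.583.

power ≈ 0.58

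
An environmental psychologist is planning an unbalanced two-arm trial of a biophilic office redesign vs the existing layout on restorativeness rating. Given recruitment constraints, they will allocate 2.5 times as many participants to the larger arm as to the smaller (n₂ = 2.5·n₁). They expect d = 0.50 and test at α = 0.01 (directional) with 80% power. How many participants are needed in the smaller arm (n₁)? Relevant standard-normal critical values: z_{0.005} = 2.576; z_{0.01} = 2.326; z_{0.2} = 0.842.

With allocation ratio k = n₂/n₁ = 2.5, Var(x̄₁−x̄₂) = σ²(1/n₁ + 1/(k·n₁)) = σ²·(k+1)/(k·n₁).
So n₁ = (1 + 1/k)·((z_{α} + z_β)/d)² = 1.400 × (3.168/0.50)².
n₁ = 1.400 × 40.14 = 56.2.
Round up: n₁ = 57, giving n₂ = ⌈2.5 × 57⌉ = ⌈142.5⌉ = 143.

n₁ = 57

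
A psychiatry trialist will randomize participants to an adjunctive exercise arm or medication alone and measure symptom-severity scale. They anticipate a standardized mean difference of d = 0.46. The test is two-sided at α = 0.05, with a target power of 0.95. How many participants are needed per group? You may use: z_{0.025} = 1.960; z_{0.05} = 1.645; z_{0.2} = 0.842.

n = 123 per group

For two independent groups with equal n: n = 2·((z_{α/2} + z_β) / d)².
z_{α/2} + z_β = 1.960 + 1.645 = 3.605.
n = 2 × (3.605 / 0.46)² = 2 × 7.837² = 2 × 61.42 = 122.8.
Round up to the next whole participant.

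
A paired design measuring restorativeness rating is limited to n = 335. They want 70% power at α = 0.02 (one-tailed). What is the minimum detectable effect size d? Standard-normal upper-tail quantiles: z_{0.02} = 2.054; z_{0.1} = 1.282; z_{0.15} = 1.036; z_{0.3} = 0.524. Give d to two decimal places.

For a single sample (or paired design) of n = 335: d_min = (z_{α} + z_β)/√n.
z-sum = 2.054 + 0.524 = 2.578.
d_min = 2.578 / √335 = 2.578 / 18.303 = 0.141.

d_min ≈ 0.14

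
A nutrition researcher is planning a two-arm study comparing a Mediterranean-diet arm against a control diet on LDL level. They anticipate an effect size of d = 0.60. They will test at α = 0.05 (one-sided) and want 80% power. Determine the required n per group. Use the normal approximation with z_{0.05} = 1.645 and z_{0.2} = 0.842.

For two independent groups with equal n: n = 2·((z_{α} + z_β) / d)².
z_{α} + z_β = 1.645 + 0.842 = 2.487.
n = 2 × (2.487 / 0.60)² = 2 × 4.145² = 2 × 17.18 = 34.4.
Round up to the next whole participant.

n = 35 per group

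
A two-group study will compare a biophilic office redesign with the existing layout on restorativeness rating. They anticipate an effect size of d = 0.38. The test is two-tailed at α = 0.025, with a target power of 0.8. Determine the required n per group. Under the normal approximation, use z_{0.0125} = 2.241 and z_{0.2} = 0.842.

n = 132 per group

For two independent groups with equal n: n = 2·((z_{α/2} + z_β) / d)².
z_{α/2} + z_β = 2.241 + 0.842 = 3.083.
n = 2 × (3.083 / 0.38)² = 2 × 8.113² = 2 × 65.82 = 131.6.
Round up to the next whole participant.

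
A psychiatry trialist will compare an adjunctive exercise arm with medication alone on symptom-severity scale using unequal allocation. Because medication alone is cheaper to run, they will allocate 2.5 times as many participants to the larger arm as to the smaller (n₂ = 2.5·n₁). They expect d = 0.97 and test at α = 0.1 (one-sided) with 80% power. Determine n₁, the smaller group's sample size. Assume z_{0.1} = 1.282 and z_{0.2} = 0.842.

With allocation ratio k = n₂/n₁ = 2.5, Var(x̄₁−x̄₂) = σ²(1/n₁ + 1/(k·n₁)) = σ²·(k+1)/(k·n₁).
So n₁ = (1 + 1/k)·((z_{α} + z_β)/d)² = 1.400 × (2.124/0.97)².
n₁ = 1.400 × 4.79 = 6.7.
Round up: n₁ = 7, giving n₂ = ⌈2.5 × 7⌉ = ⌈17.5⌉ = 18.

n₁ = 7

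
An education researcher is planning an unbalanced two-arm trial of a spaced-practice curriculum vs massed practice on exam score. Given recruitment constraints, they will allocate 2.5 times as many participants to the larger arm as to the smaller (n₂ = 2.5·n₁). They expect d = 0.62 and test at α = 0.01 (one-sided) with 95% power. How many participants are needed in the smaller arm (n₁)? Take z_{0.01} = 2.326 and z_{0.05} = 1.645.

With allocation ratio k = n₂/n₁ = 2.5, Var(x̄₁−x̄₂) = σ²(1/n₁ + 1/(k·n₁)) = σ²·(k+1)/(k·n₁).
So n₁ = (1 + 1/k)·((z_{α} + z_β)/d)² = 1.400 × (3.971/0.62)².
n₁ = 1.400 × 41.02 = 57.4.
Round up: n₁ = 58, giving n₂ = 2.5 × 58 = 145.

n₁ = 58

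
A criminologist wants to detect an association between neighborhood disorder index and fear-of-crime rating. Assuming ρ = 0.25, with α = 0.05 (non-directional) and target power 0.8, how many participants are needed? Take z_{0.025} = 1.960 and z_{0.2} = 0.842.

Fisher's z: C = ½·ln((1+r)/(1−r)) = ½·ln(1.6667) = 0.2554.
n = ((z_{α/2} + z_β)/C)² + 3.
(1.960 + 0.842) / 0.2554 = 2.802 / 0.2554 = 10.971.
n = 10.971² + 3 = 120.36 + 3 = 123.4.
Round up.

n = 124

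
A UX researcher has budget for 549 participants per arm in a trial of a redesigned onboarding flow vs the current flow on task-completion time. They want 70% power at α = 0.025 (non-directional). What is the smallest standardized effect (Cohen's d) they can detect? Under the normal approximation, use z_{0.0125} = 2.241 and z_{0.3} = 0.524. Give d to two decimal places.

For two independent groups of n = 549 each: d_min = (z_{α/2} + z_β)·√(2/n).
z-sum = 2.241 + 0.524 = 2.765.
d_min = 2.765 × √(2/549) = 2.765 × 0.0604 = 0.167.

d_min ≈ 0.17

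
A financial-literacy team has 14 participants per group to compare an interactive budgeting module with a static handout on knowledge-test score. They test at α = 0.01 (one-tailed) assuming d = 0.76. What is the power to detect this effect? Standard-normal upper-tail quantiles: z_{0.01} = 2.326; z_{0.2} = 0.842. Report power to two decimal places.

power ≈ 0.38

For two equal groups, power = Φ(d·√(n/2) − z_{α}).
d·√(n/2) = 0.76 × √(14/2) = 0.76 × 2.646 = 2.011.
z_β = 2.011 − 2.326 = -0.315.
Power = Φ(-0.315) = 0.376.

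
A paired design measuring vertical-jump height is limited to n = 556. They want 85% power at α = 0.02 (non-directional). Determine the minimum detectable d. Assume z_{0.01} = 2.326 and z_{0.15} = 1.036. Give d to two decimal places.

d_min ≈ 0.14

For a single sample (or paired design) of n = 556: d_min = (z_{α/2} + z_β)/√n.
z-sum = 2.326 + 1.036 = 3.362.
d_min = 3.362 / √556 = 3.362 / 23.580 = 0.143.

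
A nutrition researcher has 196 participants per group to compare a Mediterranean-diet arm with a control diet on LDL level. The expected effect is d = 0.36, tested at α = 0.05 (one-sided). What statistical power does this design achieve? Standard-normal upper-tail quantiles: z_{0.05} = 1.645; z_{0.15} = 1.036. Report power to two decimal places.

For two equal groups, power = Φ(d·√(n/2) − z_{α}).
d·√(n/2) = 0.36 × √(196/2) = 0.36 × 9.899 = 3.564.
z_β = 3.564 − 1.645 = 1.919.
Power = Φ(1.919) = 0.972.

power ≈ 0.97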